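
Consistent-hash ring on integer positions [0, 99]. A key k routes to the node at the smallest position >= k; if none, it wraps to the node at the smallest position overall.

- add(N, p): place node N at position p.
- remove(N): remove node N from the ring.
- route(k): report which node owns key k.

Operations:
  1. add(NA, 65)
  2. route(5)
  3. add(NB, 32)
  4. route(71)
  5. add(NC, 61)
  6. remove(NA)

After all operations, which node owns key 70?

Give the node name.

Op 1: add NA@65 -> ring=[65:NA]
Op 2: route key 5: smallest pos >= 5 is 65 -> NA
Op 3: add NB@32 -> ring=[32:NB,65:NA]
Op 4: route key 71: none >= 71, wrap to smallest pos 32 -> NB
Op 5: add NC@61 -> ring=[32:NB,61:NC,65:NA]
Op 6: remove NA -> ring=[32:NB,61:NC]
Final route key 70: none >= 70, wrap to smallest pos 32 -> NB

Answer: NB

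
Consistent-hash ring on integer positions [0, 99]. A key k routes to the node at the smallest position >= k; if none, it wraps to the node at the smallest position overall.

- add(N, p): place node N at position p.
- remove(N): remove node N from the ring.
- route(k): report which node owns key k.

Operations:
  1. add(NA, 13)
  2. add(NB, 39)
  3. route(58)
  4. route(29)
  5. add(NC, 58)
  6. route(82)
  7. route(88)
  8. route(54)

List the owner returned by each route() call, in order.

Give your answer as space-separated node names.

Op 1: add NA@13 -> ring=[13:NA]
Op 2: add NB@39 -> ring=[13:NA,39:NB]
Op 3: route key 58: none >= 58, wrap to smallest pos 13 -> NA
Op 4: route key 29: smallest pos >= 29 is 39 -> NB
Op 5: add NC@58 -> ring=[13:NA,39:NB,58:NC]
Op 6: route key 82: none >= 82, wrap to smallest pos 13 -> NA
Op 7: route key 88: none >= 88, wrap to smallest pos 13 -> NA
Op 8: route key 54: smallest pos >= 54 is 58 -> NC

Answer: NA NB NA NA NC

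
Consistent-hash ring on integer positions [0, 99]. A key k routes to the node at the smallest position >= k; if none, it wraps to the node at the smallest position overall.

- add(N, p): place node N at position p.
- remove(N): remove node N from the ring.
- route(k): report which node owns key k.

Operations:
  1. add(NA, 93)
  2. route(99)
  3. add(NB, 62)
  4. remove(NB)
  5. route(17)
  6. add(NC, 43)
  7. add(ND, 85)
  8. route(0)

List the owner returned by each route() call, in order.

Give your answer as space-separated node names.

Answer: NA NA NC

Derivation:
Op 1: add NA@93 -> ring=[93:NA]
Op 2: route key 99: none >= 99, wrap to smallest pos 93 -> NA
Op 3: add NB@62 -> ring=[62:NB,93:NA]
Op 4: remove NB -> ring=[93:NA]
Op 5: route key 17: smallest pos >= 17 is 93 -> NA
Op 6: add NC@43 -> ring=[43:NC,93:NA]
Op 7: add ND@85 -> ring=[43:NC,85:ND,93:NA]
Op 8: route key 0: smallest pos >= 0 is 43 -> NC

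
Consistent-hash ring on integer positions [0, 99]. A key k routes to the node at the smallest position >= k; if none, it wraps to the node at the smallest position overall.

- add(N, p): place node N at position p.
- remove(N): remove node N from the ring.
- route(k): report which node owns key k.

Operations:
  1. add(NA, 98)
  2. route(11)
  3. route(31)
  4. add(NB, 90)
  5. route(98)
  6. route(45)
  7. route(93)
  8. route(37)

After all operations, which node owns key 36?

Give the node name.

Answer: NB

Derivation:
Op 1: add NA@98 -> ring=[98:NA]
Op 2: route key 11: smallest pos >= 11 is 98 -> NA
Op 3: route key 31: smallest pos >= 31 is 98 -> NA
Op 4: add NB@90 -> ring=[90:NB,98:NA]
Op 5: route key 98: smallest pos >= 98 is 98 -> NA
Op 6: route key 45: smallest pos >= 45 is 90 -> NB
Op 7: route key 93: smallest pos >= 93 is 98 -> NA
Op 8: route key 37: smallest pos >= 37 is 90 -> NB
Final route key 36: smallest pos >= 36 is 90 -> NB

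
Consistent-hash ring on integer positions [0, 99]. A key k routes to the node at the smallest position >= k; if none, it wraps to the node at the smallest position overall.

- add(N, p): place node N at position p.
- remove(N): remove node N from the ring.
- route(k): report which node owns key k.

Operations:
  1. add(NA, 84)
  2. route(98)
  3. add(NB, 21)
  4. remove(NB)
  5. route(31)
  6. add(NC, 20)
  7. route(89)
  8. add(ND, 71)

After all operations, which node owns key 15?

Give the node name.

Op 1: add NA@84 -> ring=[84:NA]
Op 2: route key 98: none >= 98, wrap to smallest pos 84 -> NA
Op 3: add NB@21 -> ring=[21:NB,84:NA]
Op 4: remove NB -> ring=[84:NA]
Op 5: route key 31: smallest pos >= 31 is 84 -> NA
Op 6: add NC@20 -> ring=[20:NC,84:NA]
Op 7: route key 89: none >= 89, wrap to smallest pos 20 -> NC
Op 8: add ND@71 -> ring=[20:NC,71:ND,84:NA]
Final route key 15: smallest pos >= 15 is 20 -> NC

Answer: NC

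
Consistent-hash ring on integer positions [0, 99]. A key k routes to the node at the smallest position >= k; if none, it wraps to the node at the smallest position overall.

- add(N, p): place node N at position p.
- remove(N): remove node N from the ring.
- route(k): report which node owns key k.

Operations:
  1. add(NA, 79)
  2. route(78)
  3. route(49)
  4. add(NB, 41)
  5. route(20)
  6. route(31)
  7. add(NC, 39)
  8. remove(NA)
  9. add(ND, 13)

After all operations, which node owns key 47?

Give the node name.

Op 1: add NA@79 -> ring=[79:NA]
Op 2: route key 78: smallest pos >= 78 is 79 -> NA
Op 3: route key 49: smallest pos >= 49 is 79 -> NA
Op 4: add NB@41 -> ring=[41:NB,79:NA]
Op 5: route key 20: smallest pos >= 20 is 41 -> NB
Op 6: route key 31: smallest pos >= 31 is 41 -> NB
Op 7: add NC@39 -> ring=[39:NC,41:NB,79:NA]
Op 8: remove NA -> ring=[39:NC,41:NB]
Op 9: add ND@13 -> ring=[13:ND,39:NC,41:NB]
Final route key 47: none >= 47, wrap to smallest pos 13 -> ND

Answer: ND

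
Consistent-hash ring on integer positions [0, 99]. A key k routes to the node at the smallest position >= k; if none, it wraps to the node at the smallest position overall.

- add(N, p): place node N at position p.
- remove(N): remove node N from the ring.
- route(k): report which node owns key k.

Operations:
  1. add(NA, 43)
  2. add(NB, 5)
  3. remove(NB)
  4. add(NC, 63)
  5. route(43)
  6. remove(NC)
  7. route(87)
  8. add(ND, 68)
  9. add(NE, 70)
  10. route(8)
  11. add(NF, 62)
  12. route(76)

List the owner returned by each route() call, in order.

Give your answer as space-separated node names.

Op 1: add NA@43 -> ring=[43:NA]
Op 2: add NB@5 -> ring=[5:NB,43:NA]
Op 3: remove NB -> ring=[43:NA]
Op 4: add NC@63 -> ring=[43:NA,63:NC]
Op 5: route key 43: smallest pos >= 43 is 43 -> NA
Op 6: remove NC -> ring=[43:NA]
Op 7: route key 87: none >= 87, wrap to smallest pos 43 -> NA
Op 8: add ND@68 -> ring=[43:NA,68:ND]
Op 9: add NE@70 -> ring=[43:NA,68:ND,70:NE]
Op 10: route key 8: smallest pos >= 8 is 43 -> NA
Op 11: add NF@62 -> ring=[43:NA,62:NF,68:ND,70:NE]
Op 12: route key 76: none >= 76, wrap to smallest pos 43 -> NA

Answer: NA NA NA NA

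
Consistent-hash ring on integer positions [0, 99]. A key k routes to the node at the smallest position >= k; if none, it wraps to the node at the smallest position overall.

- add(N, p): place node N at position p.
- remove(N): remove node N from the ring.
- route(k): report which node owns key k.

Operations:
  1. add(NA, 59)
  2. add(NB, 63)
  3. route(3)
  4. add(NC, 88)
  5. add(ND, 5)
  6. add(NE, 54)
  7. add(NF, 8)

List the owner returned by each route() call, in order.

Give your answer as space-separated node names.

Answer: NA

Derivation:
Op 1: add NA@59 -> ring=[59:NA]
Op 2: add NB@63 -> ring=[59:NA,63:NB]
Op 3: route key 3: smallest pos >= 3 is 59 -> NA
Op 4: add NC@88 -> ring=[59:NA,63:NB,88:NC]
Op 5: add ND@5 -> ring=[5:ND,59:NA,63:NB,88:NC]
Op 6: add NE@54 -> ring=[5:ND,54:NE,59:NA,63:NB,88:NC]
Op 7: add NF@8 -> ring=[5:ND,8:NF,54:NE,59:NA,63:NB,88:NC]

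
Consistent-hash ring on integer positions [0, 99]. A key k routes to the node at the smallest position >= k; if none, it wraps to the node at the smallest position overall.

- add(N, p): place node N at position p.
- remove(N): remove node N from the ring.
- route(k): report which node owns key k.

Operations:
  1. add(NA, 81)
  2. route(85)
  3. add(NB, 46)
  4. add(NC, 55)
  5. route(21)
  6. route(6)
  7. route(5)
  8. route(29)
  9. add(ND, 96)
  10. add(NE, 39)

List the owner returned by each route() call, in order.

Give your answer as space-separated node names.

Answer: NA NB NB NB NB

Derivation:
Op 1: add NA@81 -> ring=[81:NA]
Op 2: route key 85: none >= 85, wrap to smallest pos 81 -> NA
Op 3: add NB@46 -> ring=[46:NB,81:NA]
Op 4: add NC@55 -> ring=[46:NB,55:NC,81:NA]
Op 5: route key 21: smallest pos >= 21 is 46 -> NB
Op 6: route key 6: smallest pos >= 6 is 46 -> NB
Op 7: route key 5: smallest pos >= 5 is 46 -> NB
Op 8: route key 29: smallest pos >= 29 is 46 -> NB
Op 9: add ND@96 -> ring=[46:NB,55:NC,81:NA,96:ND]
Op 10: add NE@39 -> ring=[39:NE,46:NB,55:NC,81:NA,96:ND]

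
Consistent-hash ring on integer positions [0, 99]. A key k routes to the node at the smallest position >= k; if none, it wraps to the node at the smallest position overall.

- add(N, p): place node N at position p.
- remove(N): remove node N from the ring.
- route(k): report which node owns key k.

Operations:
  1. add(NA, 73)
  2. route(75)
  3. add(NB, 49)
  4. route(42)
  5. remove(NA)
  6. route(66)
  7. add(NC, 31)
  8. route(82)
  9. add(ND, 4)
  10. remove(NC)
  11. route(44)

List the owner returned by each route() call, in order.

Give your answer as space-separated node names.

Answer: NA NB NB NC NB

Derivation:
Op 1: add NA@73 -> ring=[73:NA]
Op 2: route key 75: none >= 75, wrap to smallest pos 73 -> NA
Op 3: add NB@49 -> ring=[49:NB,73:NA]
Op 4: route key 42: smallest pos >= 42 is 49 -> NB
Op 5: remove NA -> ring=[49:NB]
Op 6: route key 66: none >= 66, wrap to smallest pos 49 -> NB
Op 7: add NC@31 -> ring=[31:NC,49:NB]
Op 8: route key 82: none >= 82, wrap to smallest pos 31 -> NC
Op 9: add ND@4 -> ring=[4:ND,31:NC,49:NB]
Op 10: remove NC -> ring=[4:ND,49:NB]
Op 11: route key 44: smallest pos >= 44 is 49 -> NB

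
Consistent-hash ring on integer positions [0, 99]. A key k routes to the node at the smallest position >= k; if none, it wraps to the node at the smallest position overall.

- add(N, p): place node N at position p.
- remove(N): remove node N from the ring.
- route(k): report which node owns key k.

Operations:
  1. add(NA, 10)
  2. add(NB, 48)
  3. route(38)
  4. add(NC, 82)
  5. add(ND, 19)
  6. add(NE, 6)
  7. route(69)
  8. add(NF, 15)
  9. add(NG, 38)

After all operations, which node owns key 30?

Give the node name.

Answer: NG

Derivation:
Op 1: add NA@10 -> ring=[10:NA]
Op 2: add NB@48 -> ring=[10:NA,48:NB]
Op 3: route key 38: smallest pos >= 38 is 48 -> NB
Op 4: add NC@82 -> ring=[10:NA,48:NB,82:NC]
Op 5: add ND@19 -> ring=[10:NA,19:ND,48:NB,82:NC]
Op 6: add NE@6 -> ring=[6:NE,10:NA,19:ND,48:NB,82:NC]
Op 7: route key 69: smallest pos >= 69 is 82 -> NC
Op 8: add NF@15 -> ring=[6:NE,10:NA,15:NF,19:ND,48:NB,82:NC]
Op 9: add NG@38 -> ring=[6:NE,10:NA,15:NF,19:ND,38:NG,48:NB,82:NC]
Final route key 30: smallest pos >= 30 is 38 -> NG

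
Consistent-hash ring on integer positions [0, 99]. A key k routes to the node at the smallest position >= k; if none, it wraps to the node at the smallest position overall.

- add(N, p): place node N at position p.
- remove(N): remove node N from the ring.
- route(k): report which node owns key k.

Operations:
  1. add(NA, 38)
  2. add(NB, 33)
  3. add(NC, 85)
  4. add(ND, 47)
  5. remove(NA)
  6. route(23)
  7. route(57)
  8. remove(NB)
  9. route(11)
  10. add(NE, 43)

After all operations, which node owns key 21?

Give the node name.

Answer: NE

Derivation:
Op 1: add NA@38 -> ring=[38:NA]
Op 2: add NB@33 -> ring=[33:NB,38:NA]
Op 3: add NC@85 -> ring=[33:NB,38:NA,85:NC]
Op 4: add ND@47 -> ring=[33:NB,38:NA,47:ND,85:NC]
Op 5: remove NA -> ring=[33:NB,47:ND,85:NC]
Op 6: route key 23: smallest pos >= 23 is 33 -> NB
Op 7: route key 57: smallest pos >= 57 is 85 -> NC
Op 8: remove NB -> ring=[47:ND,85:NC]
Op 9: route key 11: smallest pos >= 11 is 47 -> ND
Op 10: add NE@43 -> ring=[43:NE,47:ND,85:NC]
Final route key 21: smallest pos >= 21 is 43 -> NE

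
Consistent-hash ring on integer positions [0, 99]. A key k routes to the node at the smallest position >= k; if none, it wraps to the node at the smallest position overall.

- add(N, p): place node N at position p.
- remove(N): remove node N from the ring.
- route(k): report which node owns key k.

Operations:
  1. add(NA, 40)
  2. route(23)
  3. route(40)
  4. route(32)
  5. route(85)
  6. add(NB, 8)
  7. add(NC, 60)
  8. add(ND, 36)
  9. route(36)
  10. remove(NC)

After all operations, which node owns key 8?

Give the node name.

Op 1: add NA@40 -> ring=[40:NA]
Op 2: route key 23: smallest pos >= 23 is 40 -> NA
Op 3: route key 40: smallest pos >= 40 is 40 -> NA
Op 4: route key 32: smallest pos >= 32 is 40 -> NA
Op 5: route key 85: none >= 85, wrap to smallest pos 40 -> NA
Op 6: add NB@8 -> ring=[8:NB,40:NA]
Op 7: add NC@60 -> ring=[8:NB,40:NA,60:NC]
Op 8: add ND@36 -> ring=[8:NB,36:ND,40:NA,60:NC]
Op 9: route key 36: smallest pos >= 36 is 36 -> ND
Op 10: remove NC -> ring=[8:NB,36:ND,40:NA]
Final route key 8: smallest pos >= 8 is 8 -> NB

Answer: NB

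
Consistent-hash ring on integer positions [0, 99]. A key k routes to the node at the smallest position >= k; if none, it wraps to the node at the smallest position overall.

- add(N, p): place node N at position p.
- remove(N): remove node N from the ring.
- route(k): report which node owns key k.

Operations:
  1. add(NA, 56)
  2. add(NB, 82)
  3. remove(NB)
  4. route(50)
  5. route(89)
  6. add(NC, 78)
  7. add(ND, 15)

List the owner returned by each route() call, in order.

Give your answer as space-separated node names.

Op 1: add NA@56 -> ring=[56:NA]
Op 2: add NB@82 -> ring=[56:NA,82:NB]
Op 3: remove NB -> ring=[56:NA]
Op 4: route key 50: smallest pos >= 50 is 56 -> NA
Op 5: route key 89: none >= 89, wrap to smallest pos 56 -> NA
Op 6: add NC@78 -> ring=[56:NA,78:NC]
Op 7: add ND@15 -> ring=[15:ND,56:NA,78:NC]

Answer: NA NA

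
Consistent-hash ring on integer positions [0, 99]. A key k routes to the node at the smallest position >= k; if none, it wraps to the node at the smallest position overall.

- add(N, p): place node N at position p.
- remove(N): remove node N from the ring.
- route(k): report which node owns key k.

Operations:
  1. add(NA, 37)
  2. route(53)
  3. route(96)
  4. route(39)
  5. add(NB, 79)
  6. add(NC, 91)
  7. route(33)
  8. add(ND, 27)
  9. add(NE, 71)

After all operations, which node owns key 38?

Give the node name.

Op 1: add NA@37 -> ring=[37:NA]
Op 2: route key 53: none >= 53, wrap to smallest pos 37 -> NA
Op 3: route key 96: none >= 96, wrap to smallest pos 37 -> NA
Op 4: route key 39: none >= 39, wrap to smallest pos 37 -> NA
Op 5: add NB@79 -> ring=[37:NA,79:NB]
Op 6: add NC@91 -> ring=[37:NA,79:NB,91:NC]
Op 7: route key 33: smallest pos >= 33 is 37 -> NA
Op 8: add ND@27 -> ring=[27:ND,37:NA,79:NB,91:NC]
Op 9: add NE@71 -> ring=[27:ND,37:NA,71:NE,79:NB,91:NC]
Final route key 38: smallest pos >= 38 is 71 -> NE

Answer: NE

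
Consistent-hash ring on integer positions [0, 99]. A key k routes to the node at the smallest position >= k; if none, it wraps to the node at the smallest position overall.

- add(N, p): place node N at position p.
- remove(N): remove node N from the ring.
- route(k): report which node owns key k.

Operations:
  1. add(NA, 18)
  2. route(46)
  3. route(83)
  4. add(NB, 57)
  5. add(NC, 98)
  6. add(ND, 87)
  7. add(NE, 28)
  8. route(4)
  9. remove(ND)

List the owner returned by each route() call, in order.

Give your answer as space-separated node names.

Op 1: add NA@18 -> ring=[18:NA]
Op 2: route key 46: none >= 46, wrap to smallest pos 18 -> NA
Op 3: route key 83: none >= 83, wrap to smallest pos 18 -> NA
Op 4: add NB@57 -> ring=[18:NA,57:NB]
Op 5: add NC@98 -> ring=[18:NA,57:NB,98:NC]
Op 6: add ND@87 -> ring=[18:NA,57:NB,87:ND,98:NC]
Op 7: add NE@28 -> ring=[18:NA,28:NE,57:NB,87:ND,98:NC]
Op 8: route key 4: smallest pos >= 4 is 18 -> NA
Op 9: remove ND -> ring=[18:NA,28:NE,57:NB,98:NC]

Answer: NA NA NA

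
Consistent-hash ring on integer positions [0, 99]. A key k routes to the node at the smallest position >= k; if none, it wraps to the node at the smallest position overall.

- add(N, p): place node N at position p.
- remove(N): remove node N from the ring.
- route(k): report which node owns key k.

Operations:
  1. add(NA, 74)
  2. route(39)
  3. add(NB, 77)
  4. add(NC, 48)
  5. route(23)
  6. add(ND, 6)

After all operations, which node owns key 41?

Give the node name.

Answer: NC

Derivation:
Op 1: add NA@74 -> ring=[74:NA]
Op 2: route key 39: smallest pos >= 39 is 74 -> NA
Op 3: add NB@77 -> ring=[74:NA,77:NB]
Op 4: add NC@48 -> ring=[48:NC,74:NA,77:NB]
Op 5: route key 23: smallest pos >= 23 is 48 -> NC
Op 6: add ND@6 -> ring=[6:ND,48:NC,74:NA,77:NB]
Final route key 41: smallest pos >= 41 is 48 -> NC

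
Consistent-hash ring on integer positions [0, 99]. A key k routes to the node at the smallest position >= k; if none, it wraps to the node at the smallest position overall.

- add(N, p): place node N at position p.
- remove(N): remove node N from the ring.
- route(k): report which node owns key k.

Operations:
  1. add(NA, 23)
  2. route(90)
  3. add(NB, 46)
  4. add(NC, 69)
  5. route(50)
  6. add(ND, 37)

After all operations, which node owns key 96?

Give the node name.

Answer: NA

Derivation:
Op 1: add NA@23 -> ring=[23:NA]
Op 2: route key 90: none >= 90, wrap to smallest pos 23 -> NA
Op 3: add NB@46 -> ring=[23:NA,46:NB]
Op 4: add NC@69 -> ring=[23:NA,46:NB,69:NC]
Op 5: route key 50: smallest pos >= 50 is 69 -> NC
Op 6: add ND@37 -> ring=[23:NA,37:ND,46:NB,69:NC]
Final route key 96: none >= 96, wrap to smallest pos 23 -> NA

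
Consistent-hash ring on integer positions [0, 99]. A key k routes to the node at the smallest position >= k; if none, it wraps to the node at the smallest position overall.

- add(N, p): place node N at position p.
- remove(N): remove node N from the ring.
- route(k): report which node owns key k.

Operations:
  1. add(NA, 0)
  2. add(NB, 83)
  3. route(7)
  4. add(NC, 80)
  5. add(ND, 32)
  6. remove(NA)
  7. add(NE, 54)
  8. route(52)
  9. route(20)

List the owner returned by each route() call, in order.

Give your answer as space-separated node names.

Op 1: add NA@0 -> ring=[0:NA]
Op 2: add NB@83 -> ring=[0:NA,83:NB]
Op 3: route key 7: smallest pos >= 7 is 83 -> NB
Op 4: add NC@80 -> ring=[0:NA,80:NC,83:NB]
Op 5: add ND@32 -> ring=[0:NA,32:ND,80:NC,83:NB]
Op 6: remove NA -> ring=[32:ND,80:NC,83:NB]
Op 7: add NE@54 -> ring=[32:ND,54:NE,80:NC,83:NB]
Op 8: route key 52: smallest pos >= 52 is 54 -> NE
Op 9: route key 20: smallest pos >= 20 is 32 -> ND

Answer: NB NE ND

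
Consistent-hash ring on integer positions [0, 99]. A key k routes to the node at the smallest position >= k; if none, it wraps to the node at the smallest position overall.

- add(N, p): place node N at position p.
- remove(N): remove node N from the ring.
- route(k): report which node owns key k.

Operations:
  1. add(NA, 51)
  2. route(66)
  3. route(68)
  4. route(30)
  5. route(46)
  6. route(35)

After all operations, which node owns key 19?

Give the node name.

Op 1: add NA@51 -> ring=[51:NA]
Op 2: route key 66: none >= 66, wrap to smallest pos 51 -> NA
Op 3: route key 68: none >= 68, wrap to smallest pos 51 -> NA
Op 4: route key 30: smallest pos >= 30 is 51 -> NA
Op 5: route key 46: smallest pos >= 46 is 51 -> NA
Op 6: route key 35: smallest pos >= 35 is 51 -> NA
Final route key 19: smallest pos >= 19 is 51 -> NA

Answer: NA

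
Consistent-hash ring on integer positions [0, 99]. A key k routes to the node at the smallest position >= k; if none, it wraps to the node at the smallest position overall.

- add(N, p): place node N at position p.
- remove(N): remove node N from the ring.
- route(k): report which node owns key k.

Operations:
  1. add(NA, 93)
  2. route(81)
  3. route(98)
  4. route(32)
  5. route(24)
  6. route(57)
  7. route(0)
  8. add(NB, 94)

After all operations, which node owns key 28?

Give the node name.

Op 1: add NA@93 -> ring=[93:NA]
Op 2: route key 81: smallest pos >= 81 is 93 -> NA
Op 3: route key 98: none >= 98, wrap to smallest pos 93 -> NA
Op 4: route key 32: smallest pos >= 32 is 93 -> NA
Op 5: route key 24: smallest pos >= 24 is 93 -> NA
Op 6: route key 57: smallest pos >= 57 is 93 -> NA
Op 7: route key 0: smallest pos >= 0 is 93 -> NA
Op 8: add NB@94 -> ring=[93:NA,94:NB]
Final route key 28: smallest pos >= 28 is 93 -> NA

Answer: NA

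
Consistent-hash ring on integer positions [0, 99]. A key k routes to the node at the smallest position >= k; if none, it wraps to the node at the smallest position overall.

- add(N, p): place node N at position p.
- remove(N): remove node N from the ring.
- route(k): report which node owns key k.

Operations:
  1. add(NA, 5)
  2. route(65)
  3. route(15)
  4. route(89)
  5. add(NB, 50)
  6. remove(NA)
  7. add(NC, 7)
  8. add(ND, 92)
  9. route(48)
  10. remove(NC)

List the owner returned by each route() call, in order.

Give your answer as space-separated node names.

Answer: NA NA NA NB

Derivation:
Op 1: add NA@5 -> ring=[5:NA]
Op 2: route key 65: none >= 65, wrap to smallest pos 5 -> NA
Op 3: route key 15: none >= 15, wrap to smallest pos 5 -> NA
Op 4: route key 89: none >= 89, wrap to smallest pos 5 -> NA
Op 5: add NB@50 -> ring=[5:NA,50:NB]
Op 6: remove NA -> ring=[50:NB]
Op 7: add NC@7 -> ring=[7:NC,50:NB]
Op 8: add ND@92 -> ring=[7:NC,50:NB,92:ND]
Op 9: route key 48: smallest pos >= 48 is 50 -> NB
Op 10: remove NC -> ring=[50:NB,92:ND]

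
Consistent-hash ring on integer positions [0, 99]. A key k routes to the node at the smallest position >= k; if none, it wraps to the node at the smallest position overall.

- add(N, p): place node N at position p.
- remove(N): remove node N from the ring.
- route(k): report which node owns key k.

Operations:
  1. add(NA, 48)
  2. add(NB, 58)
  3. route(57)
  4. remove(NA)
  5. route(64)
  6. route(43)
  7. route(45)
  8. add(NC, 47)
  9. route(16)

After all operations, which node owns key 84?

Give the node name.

Answer: NC

Derivation:
Op 1: add NA@48 -> ring=[48:NA]
Op 2: add NB@58 -> ring=[48:NA,58:NB]
Op 3: route key 57: smallest pos >= 57 is 58 -> NB
Op 4: remove NA -> ring=[58:NB]
Op 5: route key 64: none >= 64, wrap to smallest pos 58 -> NB
Op 6: route key 43: smallest pos >= 43 is 58 -> NB
Op 7: route key 45: smallest pos >= 45 is 58 -> NB
Op 8: add NC@47 -> ring=[47:NC,58:NB]
Op 9: route key 16: smallest pos >= 16 is 47 -> NC
Final route key 84: none >= 84, wrap to smallest pos 47 -> NC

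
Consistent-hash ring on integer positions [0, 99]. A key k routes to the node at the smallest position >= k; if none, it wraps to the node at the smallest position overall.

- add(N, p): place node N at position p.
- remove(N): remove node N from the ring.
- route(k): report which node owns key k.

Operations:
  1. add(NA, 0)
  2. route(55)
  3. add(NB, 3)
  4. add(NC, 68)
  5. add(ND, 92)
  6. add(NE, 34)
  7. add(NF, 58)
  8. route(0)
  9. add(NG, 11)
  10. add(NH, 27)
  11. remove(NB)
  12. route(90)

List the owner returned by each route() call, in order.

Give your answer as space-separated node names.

Op 1: add NA@0 -> ring=[0:NA]
Op 2: route key 55: none >= 55, wrap to smallest pos 0 -> NA
Op 3: add NB@3 -> ring=[0:NA,3:NB]
Op 4: add NC@68 -> ring=[0:NA,3:NB,68:NC]
Op 5: add ND@92 -> ring=[0:NA,3:NB,68:NC,92:ND]
Op 6: add NE@34 -> ring=[0:NA,3:NB,34:NE,68:NC,92:ND]
Op 7: add NF@58 -> ring=[0:NA,3:NB,34:NE,58:NF,68:NC,92:ND]
Op 8: route key 0: smallest pos >= 0 is 0 -> NA
Op 9: add NG@11 -> ring=[0:NA,3:NB,11:NG,34:NE,58:NF,68:NC,92:ND]
Op 10: add NH@27 -> ring=[0:NA,3:NB,11:NG,27:NH,34:NE,58:NF,68:NC,92:ND]
Op 11: remove NB -> ring=[0:NA,11:NG,27:NH,34:NE,58:NF,68:NC,92:ND]
Op 12: route key 90: smallest pos >= 90 is 92 -> ND

Answer: NA NA ND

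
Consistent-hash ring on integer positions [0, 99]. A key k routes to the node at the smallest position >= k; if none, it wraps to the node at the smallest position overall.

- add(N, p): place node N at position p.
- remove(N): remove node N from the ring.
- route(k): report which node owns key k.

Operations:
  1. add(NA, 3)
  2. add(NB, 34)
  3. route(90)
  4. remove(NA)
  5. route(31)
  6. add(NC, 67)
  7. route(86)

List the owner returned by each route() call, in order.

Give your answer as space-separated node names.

Answer: NA NB NB

Derivation:
Op 1: add NA@3 -> ring=[3:NA]
Op 2: add NB@34 -> ring=[3:NA,34:NB]
Op 3: route key 90: none >= 90, wrap to smallest pos 3 -> NA
Op 4: remove NA -> ring=[34:NB]
Op 5: route key 31: smallest pos >= 31 is 34 -> NB
Op 6: add NC@67 -> ring=[34:NB,67:NC]
Op 7: route key 86: none >= 86, wrap to smallest pos 34 -> NB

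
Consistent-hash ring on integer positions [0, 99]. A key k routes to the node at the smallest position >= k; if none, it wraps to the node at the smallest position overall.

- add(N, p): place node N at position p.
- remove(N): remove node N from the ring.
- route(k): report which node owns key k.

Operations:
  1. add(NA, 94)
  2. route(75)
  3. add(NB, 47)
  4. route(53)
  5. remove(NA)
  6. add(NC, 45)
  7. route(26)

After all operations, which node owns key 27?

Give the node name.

Op 1: add NA@94 -> ring=[94:NA]
Op 2: route key 75: smallest pos >= 75 is 94 -> NA
Op 3: add NB@47 -> ring=[47:NB,94:NA]
Op 4: route key 53: smallest pos >= 53 is 94 -> NA
Op 5: remove NA -> ring=[47:NB]
Op 6: add NC@45 -> ring=[45:NC,47:NB]
Op 7: route key 26: smallest pos >= 26 is 45 -> NC
Final route key 27: smallest pos >= 27 is 45 -> NC

Answer: NC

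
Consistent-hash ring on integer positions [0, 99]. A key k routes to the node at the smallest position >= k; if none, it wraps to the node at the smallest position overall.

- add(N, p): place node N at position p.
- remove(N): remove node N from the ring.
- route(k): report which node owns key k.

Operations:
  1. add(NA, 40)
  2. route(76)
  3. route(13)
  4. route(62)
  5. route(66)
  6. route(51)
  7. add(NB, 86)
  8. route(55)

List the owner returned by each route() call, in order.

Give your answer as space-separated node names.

Answer: NA NA NA NA NA NB

Derivation:
Op 1: add NA@40 -> ring=[40:NA]
Op 2: route key 76: none >= 76, wrap to smallest pos 40 -> NA
Op 3: route key 13: smallest pos >= 13 is 40 -> NA
Op 4: route key 62: none >= 62, wrap to smallest pos 40 -> NA
Op 5: route key 66: none >= 66, wrap to smallest pos 40 -> NA
Op 6: route key 51: none >= 51, wrap to smallest pos 40 -> NA
Op 7: add NB@86 -> ring=[40:NA,86:NB]
Op 8: route key 55: smallest pos >= 55 is 86 -> NB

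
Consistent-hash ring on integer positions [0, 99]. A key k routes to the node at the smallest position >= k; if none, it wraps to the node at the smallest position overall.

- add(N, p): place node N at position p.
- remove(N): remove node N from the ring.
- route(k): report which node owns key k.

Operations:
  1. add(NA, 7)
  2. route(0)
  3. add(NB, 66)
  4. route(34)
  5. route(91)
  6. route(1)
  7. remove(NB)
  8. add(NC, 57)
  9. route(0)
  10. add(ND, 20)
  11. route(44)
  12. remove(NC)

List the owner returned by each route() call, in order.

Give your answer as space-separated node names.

Answer: NA NB NA NA NA NC

Derivation:
Op 1: add NA@7 -> ring=[7:NA]
Op 2: route key 0: smallest pos >= 0 is 7 -> NA
Op 3: add NB@66 -> ring=[7:NA,66:NB]
Op 4: route key 34: smallest pos >= 34 is 66 -> NB
Op 5: route key 91: none >= 91, wrap to smallest pos 7 -> NA
Op 6: route key 1: smallest pos >= 1 is 7 -> NA
Op 7: remove NB -> ring=[7:NA]
Op 8: add NC@57 -> ring=[7:NA,57:NC]
Op 9: route key 0: smallest pos >= 0 is 7 -> NA
Op 10: add ND@20 -> ring=[7:NA,20:ND,57:NC]
Op 11: route key 44: smallest pos >= 44 is 57 -> NC
Op 12: remove NC -> ring=[7:NA,20:ND]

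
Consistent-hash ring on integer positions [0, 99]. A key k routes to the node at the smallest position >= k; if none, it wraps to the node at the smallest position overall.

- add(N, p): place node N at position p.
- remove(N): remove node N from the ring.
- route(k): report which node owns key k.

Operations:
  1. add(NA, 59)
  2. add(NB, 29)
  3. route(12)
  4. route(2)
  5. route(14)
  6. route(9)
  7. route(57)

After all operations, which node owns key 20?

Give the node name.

Op 1: add NA@59 -> ring=[59:NA]
Op 2: add NB@29 -> ring=[29:NB,59:NA]
Op 3: route key 12: smallest pos >= 12 is 29 -> NB
Op 4: route key 2: smallest pos >= 2 is 29 -> NB
Op 5: route key 14: smallest pos >= 14 is 29 -> NB
Op 6: route key 9: smallest pos >= 9 is 29 -> NB
Op 7: route key 57: smallest pos >= 57 is 59 -> NA
Final route key 20: smallest pos >= 20 is 29 -> NB

Answer: NB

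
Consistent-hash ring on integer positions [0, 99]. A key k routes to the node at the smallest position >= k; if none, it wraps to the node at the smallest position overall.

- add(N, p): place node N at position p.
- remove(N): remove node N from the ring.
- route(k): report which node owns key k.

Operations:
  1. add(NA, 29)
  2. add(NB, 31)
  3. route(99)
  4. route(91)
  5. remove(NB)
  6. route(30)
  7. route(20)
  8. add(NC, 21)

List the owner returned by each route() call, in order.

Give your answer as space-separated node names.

Answer: NA NA NA NA

Derivation:
Op 1: add NA@29 -> ring=[29:NA]
Op 2: add NB@31 -> ring=[29:NA,31:NB]
Op 3: route key 99: none >= 99, wrap to smallest pos 29 -> NA
Op 4: route key 91: none >= 91, wrap to smallest pos 29 -> NA
Op 5: remove NB -> ring=[29:NA]
Op 6: route key 30: none >= 30, wrap to smallest pos 29 -> NA
Op 7: route key 20: smallest pos >= 20 is 29 -> NA
Op 8: add NC@21 -> ring=[21:NC,29:NA]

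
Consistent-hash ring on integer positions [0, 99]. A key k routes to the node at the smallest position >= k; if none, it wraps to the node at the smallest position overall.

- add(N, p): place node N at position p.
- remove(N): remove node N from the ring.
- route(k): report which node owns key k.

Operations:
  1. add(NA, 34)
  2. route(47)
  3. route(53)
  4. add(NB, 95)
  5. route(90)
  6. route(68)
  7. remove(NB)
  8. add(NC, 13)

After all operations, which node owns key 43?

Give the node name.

Op 1: add NA@34 -> ring=[34:NA]
Op 2: route key 47: none >= 47, wrap to smallest pos 34 -> NA
Op 3: route key 53: none >= 53, wrap to smallest pos 34 -> NA
Op 4: add NB@95 -> ring=[34:NA,95:NB]
Op 5: route key 90: smallest pos >= 90 is 95 -> NB
Op 6: route key 68: smallest pos >= 68 is 95 -> NB
Op 7: remove NB -> ring=[34:NA]
Op 8: add NC@13 -> ring=[13:NC,34:NA]
Final route key 43: none >= 43, wrap to smallest pos 13 -> NC

Answer: NC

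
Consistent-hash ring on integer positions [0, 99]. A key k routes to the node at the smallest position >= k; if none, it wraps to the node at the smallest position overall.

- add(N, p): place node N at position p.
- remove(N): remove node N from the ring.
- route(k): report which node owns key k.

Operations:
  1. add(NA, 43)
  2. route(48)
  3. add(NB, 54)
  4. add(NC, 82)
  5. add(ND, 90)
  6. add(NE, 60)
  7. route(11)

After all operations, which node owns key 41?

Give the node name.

Answer: NA

Derivation:
Op 1: add NA@43 -> ring=[43:NA]
Op 2: route key 48: none >= 48, wrap to smallest pos 43 -> NA
Op 3: add NB@54 -> ring=[43:NA,54:NB]
Op 4: add NC@82 -> ring=[43:NA,54:NB,82:NC]
Op 5: add ND@90 -> ring=[43:NA,54:NB,82:NC,90:ND]
Op 6: add NE@60 -> ring=[43:NA,54:NB,60:NE,82:NC,90:ND]
Op 7: route key 11: smallest pos >= 11 is 43 -> NA
Final route key 41: smallest pos >= 41 is 43 -> NA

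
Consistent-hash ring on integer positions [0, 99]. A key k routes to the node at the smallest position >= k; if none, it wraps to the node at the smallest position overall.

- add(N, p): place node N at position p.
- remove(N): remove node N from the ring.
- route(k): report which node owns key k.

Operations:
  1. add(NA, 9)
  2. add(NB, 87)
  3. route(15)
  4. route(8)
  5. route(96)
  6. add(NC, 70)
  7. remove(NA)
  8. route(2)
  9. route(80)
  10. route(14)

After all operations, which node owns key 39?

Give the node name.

Answer: NC

Derivation:
Op 1: add NA@9 -> ring=[9:NA]
Op 2: add NB@87 -> ring=[9:NA,87:NB]
Op 3: route key 15: smallest pos >= 15 is 87 -> NB
Op 4: route key 8: smallest pos >= 8 is 9 -> NA
Op 5: route key 96: none >= 96, wrap to smallest pos 9 -> NA
Op 6: add NC@70 -> ring=[9:NA,70:NC,87:NB]
Op 7: remove NA -> ring=[70:NC,87:NB]
Op 8: route key 2: smallest pos >= 2 is 70 -> NC
Op 9: route key 80: smallest pos >= 80 is 87 -> NB
Op 10: route key 14: smallest pos >= 14 is 70 -> NC
Final route key 39: smallest pos >= 39 is 70 -> NC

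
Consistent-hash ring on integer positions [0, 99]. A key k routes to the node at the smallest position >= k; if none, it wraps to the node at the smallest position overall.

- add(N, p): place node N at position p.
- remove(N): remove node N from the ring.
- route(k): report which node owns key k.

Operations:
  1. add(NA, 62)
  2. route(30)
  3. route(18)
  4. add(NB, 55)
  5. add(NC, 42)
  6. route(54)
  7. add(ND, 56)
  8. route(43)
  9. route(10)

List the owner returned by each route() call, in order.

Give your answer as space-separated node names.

Op 1: add NA@62 -> ring=[62:NA]
Op 2: route key 30: smallest pos >= 30 is 62 -> NA
Op 3: route key 18: smallest pos >= 18 is 62 -> NA
Op 4: add NB@55 -> ring=[55:NB,62:NA]
Op 5: add NC@42 -> ring=[42:NC,55:NB,62:NA]
Op 6: route key 54: smallest pos >= 54 is 55 -> NB
Op 7: add ND@56 -> ring=[42:NC,55:NB,56:ND,62:NA]
Op 8: route key 43: smallest pos >= 43 is 55 -> NB
Op 9: route key 10: smallest pos >= 10 is 42 -> NC

Answer: NA NA NB NB NC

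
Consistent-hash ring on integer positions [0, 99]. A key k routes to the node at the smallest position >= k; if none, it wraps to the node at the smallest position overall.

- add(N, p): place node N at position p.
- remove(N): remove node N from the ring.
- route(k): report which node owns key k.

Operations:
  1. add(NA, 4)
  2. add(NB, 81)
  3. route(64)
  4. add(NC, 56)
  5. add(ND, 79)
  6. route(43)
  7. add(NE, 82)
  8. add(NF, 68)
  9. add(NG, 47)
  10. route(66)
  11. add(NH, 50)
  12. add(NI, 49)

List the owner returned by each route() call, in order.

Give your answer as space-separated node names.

Op 1: add NA@4 -> ring=[4:NA]
Op 2: add NB@81 -> ring=[4:NA,81:NB]
Op 3: route key 64: smallest pos >= 64 is 81 -> NB
Op 4: add NC@56 -> ring=[4:NA,56:NC,81:NB]
Op 5: add ND@79 -> ring=[4:NA,56:NC,79:ND,81:NB]
Op 6: route key 43: smallest pos >= 43 is 56 -> NC
Op 7: add NE@82 -> ring=[4:NA,56:NC,79:ND,81:NB,82:NE]
Op 8: add NF@68 -> ring=[4:NA,56:NC,68:NF,79:ND,81:NB,82:NE]
Op 9: add NG@47 -> ring=[4:NA,47:NG,56:NC,68:NF,79:ND,81:NB,82:NE]
Op 10: route key 66: smallest pos >= 66 is 68 -> NF
Op 11: add NH@50 -> ring=[4:NA,47:NG,50:NH,56:NC,68:NF,79:ND,81:NB,82:NE]
Op 12: add NI@49 -> ring=[4:NA,47:NG,49:NI,50:NH,56:NC,68:NF,79:ND,81:NB,82:NE]

Answer: NB NC NF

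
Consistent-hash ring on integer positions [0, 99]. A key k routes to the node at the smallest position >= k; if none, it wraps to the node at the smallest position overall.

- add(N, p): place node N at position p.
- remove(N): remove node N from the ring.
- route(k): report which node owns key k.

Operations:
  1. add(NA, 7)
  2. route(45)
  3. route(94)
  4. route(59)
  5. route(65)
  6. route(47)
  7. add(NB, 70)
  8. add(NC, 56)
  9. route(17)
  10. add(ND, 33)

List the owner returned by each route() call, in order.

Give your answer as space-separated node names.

Answer: NA NA NA NA NA NC

Derivation:
Op 1: add NA@7 -> ring=[7:NA]
Op 2: route key 45: none >= 45, wrap to smallest pos 7 -> NA
Op 3: route key 94: none >= 94, wrap to smallest pos 7 -> NA
Op 4: route key 59: none >= 59, wrap to smallest pos 7 -> NA
Op 5: route key 65: none >= 65, wrap to smallest pos 7 -> NA
Op 6: route key 47: none >= 47, wrap to smallest pos 7 -> NA
Op 7: add NB@70 -> ring=[7:NA,70:NB]
Op 8: add NC@56 -> ring=[7:NA,56:NC,70:NB]
Op 9: route key 17: smallest pos >= 17 is 56 -> NC
Op 10: add ND@33 -> ring=[7:NA,33:ND,56:NC,70:NB]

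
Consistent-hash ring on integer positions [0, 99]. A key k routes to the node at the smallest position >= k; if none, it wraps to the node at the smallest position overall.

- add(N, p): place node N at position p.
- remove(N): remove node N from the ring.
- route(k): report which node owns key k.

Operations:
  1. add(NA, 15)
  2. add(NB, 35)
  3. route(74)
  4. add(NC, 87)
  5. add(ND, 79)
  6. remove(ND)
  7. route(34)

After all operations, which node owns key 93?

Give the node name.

Answer: NA

Derivation:
Op 1: add NA@15 -> ring=[15:NA]
Op 2: add NB@35 -> ring=[15:NA,35:NB]
Op 3: route key 74: none >= 74, wrap to smallest pos 15 -> NA
Op 4: add NC@87 -> ring=[15:NA,35:NB,87:NC]
Op 5: add ND@79 -> ring=[15:NA,35:NB,79:ND,87:NC]
Op 6: remove ND -> ring=[15:NA,35:NB,87:NC]
Op 7: route key 34: smallest pos >= 34 is 35 -> NB
Final route key 93: none >= 93, wrap to smallest pos 15 -> NA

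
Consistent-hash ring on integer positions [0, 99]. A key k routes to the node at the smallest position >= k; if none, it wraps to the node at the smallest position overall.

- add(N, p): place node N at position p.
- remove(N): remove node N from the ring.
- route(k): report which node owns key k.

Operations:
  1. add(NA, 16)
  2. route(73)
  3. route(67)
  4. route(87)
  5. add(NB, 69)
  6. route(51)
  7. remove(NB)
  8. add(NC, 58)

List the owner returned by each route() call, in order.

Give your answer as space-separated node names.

Answer: NA NA NA NB

Derivation:
Op 1: add NA@16 -> ring=[16:NA]
Op 2: route key 73: none >= 73, wrap to smallest pos 16 -> NA
Op 3: route key 67: none >= 67, wrap to smallest pos 16 -> NA
Op 4: route key 87: none >= 87, wrap to smallest pos 16 -> NA
Op 5: add NB@69 -> ring=[16:NA,69:NB]
Op 6: route key 51: smallest pos >= 51 is 69 -> NB
Op 7: remove NB -> ring=[16:NA]
Op 8: add NC@58 -> ring=[16:NA,58:NC]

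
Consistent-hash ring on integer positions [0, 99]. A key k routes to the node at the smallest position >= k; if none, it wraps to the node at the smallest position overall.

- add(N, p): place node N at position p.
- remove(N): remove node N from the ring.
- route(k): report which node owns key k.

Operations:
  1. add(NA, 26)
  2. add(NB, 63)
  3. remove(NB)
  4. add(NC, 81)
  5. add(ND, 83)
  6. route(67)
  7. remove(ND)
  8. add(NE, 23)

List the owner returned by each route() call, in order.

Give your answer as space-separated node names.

Answer: NC

Derivation:
Op 1: add NA@26 -> ring=[26:NA]
Op 2: add NB@63 -> ring=[26:NA,63:NB]
Op 3: remove NB -> ring=[26:NA]
Op 4: add NC@81 -> ring=[26:NA,81:NC]
Op 5: add ND@83 -> ring=[26:NA,81:NC,83:ND]
Op 6: route key 67: smallest pos >= 67 is 81 -> NC
Op 7: remove ND -> ring=[26:NA,81:NC]
Op 8: add NE@23 -> ring=[23:NE,26:NA,81:NC]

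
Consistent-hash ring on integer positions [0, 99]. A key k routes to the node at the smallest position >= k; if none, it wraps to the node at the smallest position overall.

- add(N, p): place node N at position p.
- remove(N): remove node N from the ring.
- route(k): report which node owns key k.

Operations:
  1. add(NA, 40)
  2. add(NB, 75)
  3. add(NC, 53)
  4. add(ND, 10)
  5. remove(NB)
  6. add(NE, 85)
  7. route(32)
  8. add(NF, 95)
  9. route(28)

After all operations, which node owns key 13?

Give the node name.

Op 1: add NA@40 -> ring=[40:NA]
Op 2: add NB@75 -> ring=[40:NA,75:NB]
Op 3: add NC@53 -> ring=[40:NA,53:NC,75:NB]
Op 4: add ND@10 -> ring=[10:ND,40:NA,53:NC,75:NB]
Op 5: remove NB -> ring=[10:ND,40:NA,53:NC]
Op 6: add NE@85 -> ring=[10:ND,40:NA,53:NC,85:NE]
Op 7: route key 32: smallest pos >= 32 is 40 -> NA
Op 8: add NF@95 -> ring=[10:ND,40:NA,53:NC,85:NE,95:NF]
Op 9: route key 28: smallest pos >= 28 is 40 -> NA
Final route key 13: smallest pos >= 13 is 40 -> NA

Answer: NA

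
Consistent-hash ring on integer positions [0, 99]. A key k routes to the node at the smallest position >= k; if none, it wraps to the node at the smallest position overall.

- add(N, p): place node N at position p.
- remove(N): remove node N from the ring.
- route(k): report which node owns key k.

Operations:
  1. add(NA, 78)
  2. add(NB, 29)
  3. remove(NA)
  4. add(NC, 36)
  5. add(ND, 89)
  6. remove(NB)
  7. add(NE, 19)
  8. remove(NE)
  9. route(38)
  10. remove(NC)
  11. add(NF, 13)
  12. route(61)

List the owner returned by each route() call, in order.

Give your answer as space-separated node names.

Op 1: add NA@78 -> ring=[78:NA]
Op 2: add NB@29 -> ring=[29:NB,78:NA]
Op 3: remove NA -> ring=[29:NB]
Op 4: add NC@36 -> ring=[29:NB,36:NC]
Op 5: add ND@89 -> ring=[29:NB,36:NC,89:ND]
Op 6: remove NB -> ring=[36:NC,89:ND]
Op 7: add NE@19 -> ring=[19:NE,36:NC,89:ND]
Op 8: remove NE -> ring=[36:NC,89:ND]
Op 9: route key 38: smallest pos >= 38 is 89 -> ND
Op 10: remove NC -> ring=[89:ND]
Op 11: add NF@13 -> ring=[13:NF,89:ND]
Op 12: route key 61: smallest pos >= 61 is 89 -> ND

Answer: ND ND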